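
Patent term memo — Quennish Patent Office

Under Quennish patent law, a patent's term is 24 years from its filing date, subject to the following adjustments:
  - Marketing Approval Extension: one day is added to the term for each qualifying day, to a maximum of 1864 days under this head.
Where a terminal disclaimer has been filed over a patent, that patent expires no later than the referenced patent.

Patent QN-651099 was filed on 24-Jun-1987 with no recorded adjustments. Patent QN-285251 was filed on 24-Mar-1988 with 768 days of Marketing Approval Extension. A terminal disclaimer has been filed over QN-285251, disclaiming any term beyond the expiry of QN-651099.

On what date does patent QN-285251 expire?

2011-06-24

Natural term of QN-285251:
  Base: filing + 24 years → 24 March 2012.
  Marketing Approval Extension: 768 days (within the 1864-day cap) → +768 days → 1 May 2014.
Expiry of referenced patent QN-651099:
  Base: filing + 24 years → 24 June 2011.
Terminal disclaimer: QN-285251 expires on the earlier of 1 May 2014 and 24 June 2011.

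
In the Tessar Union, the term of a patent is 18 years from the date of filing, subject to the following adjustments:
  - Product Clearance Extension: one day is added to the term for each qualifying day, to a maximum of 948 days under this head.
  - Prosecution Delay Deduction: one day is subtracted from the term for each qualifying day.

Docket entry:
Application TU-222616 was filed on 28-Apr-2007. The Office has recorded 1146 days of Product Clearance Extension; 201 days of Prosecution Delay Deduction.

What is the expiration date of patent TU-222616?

May 15, 2027

Base term: filing date + 18 years → 28 April 2025.
Product Clearance Extension: 1146 days claimed exceeds the 948-day cap, so +948 days → 2 December 2027.
Prosecution Delay Deduction: −201 days → 15 May 2027.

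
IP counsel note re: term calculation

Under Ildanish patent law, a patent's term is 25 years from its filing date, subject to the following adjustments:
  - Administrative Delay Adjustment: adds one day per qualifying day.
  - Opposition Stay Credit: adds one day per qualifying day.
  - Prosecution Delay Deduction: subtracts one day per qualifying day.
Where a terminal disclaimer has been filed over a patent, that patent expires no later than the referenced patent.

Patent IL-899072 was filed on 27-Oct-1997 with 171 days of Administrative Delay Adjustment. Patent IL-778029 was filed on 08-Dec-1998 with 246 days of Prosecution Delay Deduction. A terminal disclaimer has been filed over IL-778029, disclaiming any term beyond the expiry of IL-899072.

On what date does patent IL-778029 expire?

April 6, 2023

Natural term of IL-778029:
  Base: filing + 25 years → 8 December 2023.
  Prosecution Delay Deduction: −246 days → 6 April 2023.
Expiry of referenced patent IL-899072:
  Base: filing + 25 years → 27 October 2022.
  Administrative Delay Adjustment: +171 days → 16 April 2023.
Terminal disclaimer: IL-778029 expires on the earlier of 6 April 2023 and 16 April 2023.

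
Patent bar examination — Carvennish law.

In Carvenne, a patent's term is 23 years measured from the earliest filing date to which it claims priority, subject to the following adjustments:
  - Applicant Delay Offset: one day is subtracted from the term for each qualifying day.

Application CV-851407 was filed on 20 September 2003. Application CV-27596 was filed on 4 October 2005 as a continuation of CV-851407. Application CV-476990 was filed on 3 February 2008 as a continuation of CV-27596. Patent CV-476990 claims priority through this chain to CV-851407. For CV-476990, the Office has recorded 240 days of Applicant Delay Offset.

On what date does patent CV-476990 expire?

Earliest priority filing: 20 September 2003.
Base term: 20 September 2003 + 23 years → 20 September 2026.
Applicant Delay Offset: −240 days → 23 January 2026.

January 23, 2026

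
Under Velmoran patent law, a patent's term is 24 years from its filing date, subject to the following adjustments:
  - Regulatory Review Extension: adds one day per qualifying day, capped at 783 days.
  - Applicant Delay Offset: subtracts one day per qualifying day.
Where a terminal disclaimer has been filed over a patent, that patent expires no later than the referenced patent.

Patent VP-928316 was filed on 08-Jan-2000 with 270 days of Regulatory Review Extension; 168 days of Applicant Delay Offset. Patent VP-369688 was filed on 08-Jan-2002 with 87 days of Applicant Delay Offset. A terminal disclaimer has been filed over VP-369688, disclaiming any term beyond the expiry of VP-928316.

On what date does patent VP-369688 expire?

Natural term of VP-369688:
  Base: filing + 24 years → 8 January 2026.
  Applicant Delay Offset: −87 days → 13 October 2025.
Expiry of referenced patent VP-928316:
  Base: filing + 24 years → 8 January 2024.
  Regulatory Review Extension: 270 days (within the 783-day cap) → +270 days → 4 October 2024.
  Applicant Delay Offset: −168 days → 19 April 2024.
Terminal disclaimer: VP-369688 expires on the earlier of 13 October 2025 and 19 April 2024.

April 19, 2024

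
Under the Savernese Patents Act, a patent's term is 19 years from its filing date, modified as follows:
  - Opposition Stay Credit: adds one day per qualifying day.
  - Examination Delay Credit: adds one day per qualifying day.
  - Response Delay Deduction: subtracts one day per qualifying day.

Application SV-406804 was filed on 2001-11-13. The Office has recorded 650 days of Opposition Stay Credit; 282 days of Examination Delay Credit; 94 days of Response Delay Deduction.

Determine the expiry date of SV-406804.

Base term: filing date + 19 years → 13 November 2020.
Opposition Stay Credit: +650 days → 25 August 2022.
Examination Delay Credit: +282 days → 3 June 2023.
Response Delay Deduction: −94 days → 1 March 2023.

2023-03-01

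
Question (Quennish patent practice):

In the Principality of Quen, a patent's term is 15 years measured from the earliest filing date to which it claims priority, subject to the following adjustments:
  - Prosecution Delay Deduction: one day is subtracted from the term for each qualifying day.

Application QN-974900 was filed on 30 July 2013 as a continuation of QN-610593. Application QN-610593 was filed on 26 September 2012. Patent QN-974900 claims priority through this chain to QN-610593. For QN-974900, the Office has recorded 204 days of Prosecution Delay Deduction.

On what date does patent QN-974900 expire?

March 6, 2027

Earliest priority filing: 26 September 2012.
Base term: 26 September 2012 + 15 years → 26 September 2027.
Prosecution Delay Deduction: −204 days → 6 March 2027.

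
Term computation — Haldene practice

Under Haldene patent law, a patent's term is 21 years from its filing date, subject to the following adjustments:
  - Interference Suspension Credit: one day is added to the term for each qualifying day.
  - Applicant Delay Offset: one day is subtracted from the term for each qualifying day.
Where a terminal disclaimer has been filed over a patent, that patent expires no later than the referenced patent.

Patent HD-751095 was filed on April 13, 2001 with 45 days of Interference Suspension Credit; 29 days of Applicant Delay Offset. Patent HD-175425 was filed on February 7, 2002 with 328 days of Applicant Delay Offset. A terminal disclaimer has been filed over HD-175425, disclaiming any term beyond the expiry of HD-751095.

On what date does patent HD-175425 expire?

2022-03-16

Natural term of HD-175425:
  Base: filing + 21 years → 7 February 2023.
  Applicant Delay Offset: −328 days → 16 March 2022.
Expiry of referenced patent HD-751095:
  Base: filing + 21 years → 13 April 2022.
  Interference Suspension Credit: +45 days → 28 May 2022.
  Applicant Delay Offset: −29 days → 29 April 2022.
Terminal disclaimer: HD-175425 expires on the earlier of 16 March 2022 and 29 April 2022.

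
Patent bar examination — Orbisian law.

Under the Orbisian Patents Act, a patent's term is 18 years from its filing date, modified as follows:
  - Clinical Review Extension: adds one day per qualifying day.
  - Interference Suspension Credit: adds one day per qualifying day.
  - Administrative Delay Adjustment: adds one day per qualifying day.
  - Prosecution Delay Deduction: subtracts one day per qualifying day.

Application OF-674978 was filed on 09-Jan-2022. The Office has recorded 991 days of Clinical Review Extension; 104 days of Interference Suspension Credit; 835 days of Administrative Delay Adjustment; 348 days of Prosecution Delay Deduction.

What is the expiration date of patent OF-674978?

Base term: filing date + 18 years → 9 January 2040.
Clinical Review Extension: +991 days → 26 September 2042.
Interference Suspension Credit: +104 days → 8 January 2043.
Administrative Delay Adjustment: +835 days → 22 April 2045.
Prosecution Delay Deduction: −348 days → 9 May 2044.

2044-05-09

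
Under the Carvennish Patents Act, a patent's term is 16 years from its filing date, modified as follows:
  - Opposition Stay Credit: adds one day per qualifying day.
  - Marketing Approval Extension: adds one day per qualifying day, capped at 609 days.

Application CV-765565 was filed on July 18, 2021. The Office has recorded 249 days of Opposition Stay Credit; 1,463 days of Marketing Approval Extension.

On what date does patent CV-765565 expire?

2039-11-23

Base term: filing date + 16 years → 18 July 2037.
Opposition Stay Credit: +249 days → 24 March 2038.
Marketing Approval Extension: 1463 days claimed exceeds the 609-day cap, so +609 days → 23 November 2039.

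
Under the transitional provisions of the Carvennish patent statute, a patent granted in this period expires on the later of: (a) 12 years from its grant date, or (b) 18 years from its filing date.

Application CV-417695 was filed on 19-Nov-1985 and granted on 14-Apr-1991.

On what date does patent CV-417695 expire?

November 19, 2003

(a) grant + 12 years → 14 April 2003.
(b) filing + 18 years → 19 November 2003.
Later of the two: 19 November 2003.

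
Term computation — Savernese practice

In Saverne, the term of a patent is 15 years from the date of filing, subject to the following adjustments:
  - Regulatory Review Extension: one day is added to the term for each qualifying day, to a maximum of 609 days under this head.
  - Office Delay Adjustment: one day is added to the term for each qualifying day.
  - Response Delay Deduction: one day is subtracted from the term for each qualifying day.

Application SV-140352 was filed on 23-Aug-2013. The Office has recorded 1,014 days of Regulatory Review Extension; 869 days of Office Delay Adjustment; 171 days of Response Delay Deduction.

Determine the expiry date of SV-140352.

Base term: filing date + 15 years → 23 August 2028.
Regulatory Review Extension: 1014 days claimed exceeds the 609-day cap, so +609 days → 24 April 2030.
Office Delay Adjustment: +869 days → 9 September 2032.
Response Delay Deduction: −171 days → 22 March 2032.

March 22, 2032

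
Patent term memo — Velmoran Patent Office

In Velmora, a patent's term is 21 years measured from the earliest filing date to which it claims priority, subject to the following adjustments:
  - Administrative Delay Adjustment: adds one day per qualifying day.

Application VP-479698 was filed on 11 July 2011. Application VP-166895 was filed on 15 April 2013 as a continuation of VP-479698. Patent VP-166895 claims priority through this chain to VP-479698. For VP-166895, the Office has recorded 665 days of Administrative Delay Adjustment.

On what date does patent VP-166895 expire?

May 7, 2034

Earliest priority filing: 11 July 2011.
Base term: 11 July 2011 + 21 years → 11 July 2032.
Administrative Delay Adjustment: +665 days → 7 May 2034.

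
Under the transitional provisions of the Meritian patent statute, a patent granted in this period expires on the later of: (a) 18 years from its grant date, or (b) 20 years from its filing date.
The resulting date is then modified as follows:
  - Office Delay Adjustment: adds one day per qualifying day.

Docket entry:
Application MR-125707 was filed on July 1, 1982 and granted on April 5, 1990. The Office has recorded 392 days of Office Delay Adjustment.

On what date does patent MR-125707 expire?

(a) grant + 18 years → 5 April 2008.
(b) filing + 20 years → 1 July 2002.
Later of the two: 5 April 2008.
Office Delay Adjustment: +392 days → 2 May 2009.

May 2, 2009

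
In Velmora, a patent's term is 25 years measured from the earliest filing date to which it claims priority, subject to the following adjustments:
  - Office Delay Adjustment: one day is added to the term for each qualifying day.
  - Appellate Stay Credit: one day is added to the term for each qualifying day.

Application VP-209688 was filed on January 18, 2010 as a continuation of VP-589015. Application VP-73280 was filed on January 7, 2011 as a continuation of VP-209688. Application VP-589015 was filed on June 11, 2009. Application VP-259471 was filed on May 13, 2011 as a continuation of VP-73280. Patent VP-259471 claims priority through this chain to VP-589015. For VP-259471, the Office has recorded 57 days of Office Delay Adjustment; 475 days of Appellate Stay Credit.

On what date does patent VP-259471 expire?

Earliest priority filing: 11 June 2009.
Base term: 11 June 2009 + 25 years → 11 June 2034.
Office Delay Adjustment: +57 days → 7 August 2034.
Appellate Stay Credit: +475 days → 25 November 2035.

2035-11-25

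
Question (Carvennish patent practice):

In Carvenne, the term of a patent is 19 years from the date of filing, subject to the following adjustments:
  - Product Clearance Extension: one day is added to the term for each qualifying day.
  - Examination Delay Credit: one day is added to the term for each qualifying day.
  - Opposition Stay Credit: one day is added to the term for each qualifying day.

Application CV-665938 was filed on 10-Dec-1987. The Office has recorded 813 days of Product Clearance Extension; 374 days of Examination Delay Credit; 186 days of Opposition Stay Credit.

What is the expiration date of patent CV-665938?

Base term: filing date + 19 years → 10 December 2006.
Product Clearance Extension: +813 days → 2 March 2009.
Examination Delay Credit: +374 days → 11 March 2010.
Opposition Stay Credit: +186 days → 13 September 2010.

2010-09-13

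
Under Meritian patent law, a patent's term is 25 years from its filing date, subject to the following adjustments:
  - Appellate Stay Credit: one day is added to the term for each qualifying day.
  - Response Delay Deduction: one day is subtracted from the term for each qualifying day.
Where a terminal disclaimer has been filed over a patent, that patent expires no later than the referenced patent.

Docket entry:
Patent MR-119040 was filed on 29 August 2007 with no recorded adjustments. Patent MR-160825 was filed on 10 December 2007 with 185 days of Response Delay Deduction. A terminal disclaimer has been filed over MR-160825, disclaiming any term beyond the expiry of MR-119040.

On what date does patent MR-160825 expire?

June 8, 2032

Natural term of MR-160825:
  Base: filing + 25 years → 10 December 2032.
  Response Delay Deduction: −185 days → 8 June 2032.
Expiry of referenced patent MR-119040:
  Base: filing + 25 years → 29 August 2032.
Terminal disclaimer: MR-160825 expires on the earlier of 8 June 2032 and 29 August 2032.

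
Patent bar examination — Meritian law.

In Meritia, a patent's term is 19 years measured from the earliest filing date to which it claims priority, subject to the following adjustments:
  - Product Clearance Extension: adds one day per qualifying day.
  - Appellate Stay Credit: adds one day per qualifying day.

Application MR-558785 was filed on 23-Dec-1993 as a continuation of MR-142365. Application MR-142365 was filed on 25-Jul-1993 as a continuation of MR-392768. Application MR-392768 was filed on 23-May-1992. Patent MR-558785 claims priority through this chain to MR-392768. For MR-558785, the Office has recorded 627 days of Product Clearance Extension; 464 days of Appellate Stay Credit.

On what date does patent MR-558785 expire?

May 18, 2014

Earliest priority filing: 23 May 1992.
Base term: 23 May 1992 + 19 years → 23 May 2011.
Product Clearance Extension: +627 days → 8 February 2013.
Appellate Stay Credit: +464 days → 18 May 2014.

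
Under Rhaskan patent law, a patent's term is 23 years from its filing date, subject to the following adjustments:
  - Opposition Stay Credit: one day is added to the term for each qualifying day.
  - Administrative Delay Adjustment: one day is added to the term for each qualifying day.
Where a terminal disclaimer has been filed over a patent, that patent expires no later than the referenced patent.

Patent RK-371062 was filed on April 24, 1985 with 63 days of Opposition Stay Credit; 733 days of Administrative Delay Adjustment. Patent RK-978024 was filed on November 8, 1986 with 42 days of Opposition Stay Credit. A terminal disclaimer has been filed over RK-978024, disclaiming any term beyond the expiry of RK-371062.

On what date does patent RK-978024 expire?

December 20, 2009

Natural term of RK-978024:
  Base: filing + 23 years → 8 November 2009.
  Opposition Stay Credit: +42 days → 20 December 2009.
Expiry of referenced patent RK-371062:
  Base: filing + 23 years → 24 April 2008.
  Opposition Stay Credit: +63 days → 26 June 2008.
  Administrative Delay Adjustment: +733 days → 29 June 2010.
Terminal disclaimer: RK-978024 expires on the earlier of 20 December 2009 and 29 June 2010.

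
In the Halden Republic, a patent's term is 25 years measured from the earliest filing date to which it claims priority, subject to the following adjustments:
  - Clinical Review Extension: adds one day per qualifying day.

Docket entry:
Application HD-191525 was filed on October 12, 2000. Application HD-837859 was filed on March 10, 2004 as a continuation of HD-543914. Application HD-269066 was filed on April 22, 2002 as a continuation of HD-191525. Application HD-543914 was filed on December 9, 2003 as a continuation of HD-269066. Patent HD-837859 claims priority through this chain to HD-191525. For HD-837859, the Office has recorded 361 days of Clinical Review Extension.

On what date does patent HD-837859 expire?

Earliest priority filing: 12 October 2000.
Base term: 12 October 2000 + 25 years → 12 October 2025.
Clinical Review Extension: +361 days → 8 October 2026.

October 8, 2026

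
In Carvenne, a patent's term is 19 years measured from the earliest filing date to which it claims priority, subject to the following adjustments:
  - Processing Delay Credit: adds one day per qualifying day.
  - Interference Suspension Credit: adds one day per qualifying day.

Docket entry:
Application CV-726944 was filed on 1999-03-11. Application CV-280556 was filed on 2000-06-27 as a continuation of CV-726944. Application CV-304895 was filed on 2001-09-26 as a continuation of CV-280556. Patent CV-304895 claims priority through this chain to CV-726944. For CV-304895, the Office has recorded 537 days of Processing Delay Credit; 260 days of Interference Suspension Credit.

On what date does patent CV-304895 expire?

Earliest priority filing: 11 March 1999.
Base term: 11 March 1999 + 19 years → 11 March 2018.
Processing Delay Credit: +537 days → 30 August 2019.
Interference Suspension Credit: +260 days → 16 May 2020.

2020-05-16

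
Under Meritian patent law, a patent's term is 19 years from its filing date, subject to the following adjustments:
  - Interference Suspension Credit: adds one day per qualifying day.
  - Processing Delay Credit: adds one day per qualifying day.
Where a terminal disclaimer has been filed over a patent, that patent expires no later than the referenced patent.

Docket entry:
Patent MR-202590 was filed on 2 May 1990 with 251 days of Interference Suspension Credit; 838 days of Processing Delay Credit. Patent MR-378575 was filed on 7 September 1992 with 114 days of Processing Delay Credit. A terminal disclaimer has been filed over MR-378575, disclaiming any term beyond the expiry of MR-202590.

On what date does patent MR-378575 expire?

December 30, 2011

Natural term of MR-378575:
  Base: filing + 19 years → 7 September 2011.
  Processing Delay Credit: +114 days → 30 December 2011.
Expiry of referenced patent MR-202590:
  Base: filing + 19 years → 2 May 2009.
  Interference Suspension Credit: +251 days → 8 January 2010.
  Processing Delay Credit: +838 days → 25 April 2012.
Terminal disclaimer: MR-378575 expires on the earlier of 30 December 2011 and 25 April 2012.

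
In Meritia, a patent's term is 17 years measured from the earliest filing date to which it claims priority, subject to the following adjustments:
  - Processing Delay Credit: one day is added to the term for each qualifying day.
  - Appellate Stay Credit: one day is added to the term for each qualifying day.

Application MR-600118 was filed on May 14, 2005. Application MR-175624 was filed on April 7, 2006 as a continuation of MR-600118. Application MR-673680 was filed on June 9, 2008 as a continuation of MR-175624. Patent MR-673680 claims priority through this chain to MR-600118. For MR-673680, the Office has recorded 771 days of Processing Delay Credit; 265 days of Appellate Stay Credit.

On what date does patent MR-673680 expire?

2025-03-15

Earliest priority filing: 14 May 2005.
Base term: 14 May 2005 + 17 years → 14 May 2022.
Processing Delay Credit: +771 days → 23 June 2024.
Appellate Stay Credit: +265 days → 15 March 2025.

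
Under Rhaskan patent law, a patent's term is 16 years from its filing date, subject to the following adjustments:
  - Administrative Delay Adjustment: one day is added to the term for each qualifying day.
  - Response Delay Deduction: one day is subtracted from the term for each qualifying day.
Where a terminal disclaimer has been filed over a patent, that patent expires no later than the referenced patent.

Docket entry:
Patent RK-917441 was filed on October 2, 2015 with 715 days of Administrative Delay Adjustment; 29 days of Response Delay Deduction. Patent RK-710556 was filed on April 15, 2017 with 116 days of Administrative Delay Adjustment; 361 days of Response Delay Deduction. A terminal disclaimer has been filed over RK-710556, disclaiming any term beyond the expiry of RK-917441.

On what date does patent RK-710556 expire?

Natural term of RK-710556:
  Base: filing + 16 years → 15 April 2033.
  Administrative Delay Adjustment: +116 days → 9 August 2033.
  Response Delay Deduction: −361 days → 13 August 2032.
Expiry of referenced patent RK-917441:
  Base: filing + 16 years → 2 October 2031.
  Administrative Delay Adjustment: +715 days → 16 September 2033.
  Response Delay Deduction: −29 days → 18 August 2033.
Terminal disclaimer: RK-710556 expires on the earlier of 13 August 2032 and 18 August 2033.

August 13, 2032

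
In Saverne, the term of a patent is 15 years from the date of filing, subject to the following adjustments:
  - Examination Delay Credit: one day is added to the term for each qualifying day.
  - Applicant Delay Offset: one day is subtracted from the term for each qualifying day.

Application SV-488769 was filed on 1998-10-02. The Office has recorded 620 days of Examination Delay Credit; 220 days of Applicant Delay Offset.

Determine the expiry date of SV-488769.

2014-11-06

Base term: filing date + 15 years → 2 October 2013.
Examination Delay Credit: +620 days → 14 June 2015.
Applicant Delay Offset: −220 days → 6 November 2014.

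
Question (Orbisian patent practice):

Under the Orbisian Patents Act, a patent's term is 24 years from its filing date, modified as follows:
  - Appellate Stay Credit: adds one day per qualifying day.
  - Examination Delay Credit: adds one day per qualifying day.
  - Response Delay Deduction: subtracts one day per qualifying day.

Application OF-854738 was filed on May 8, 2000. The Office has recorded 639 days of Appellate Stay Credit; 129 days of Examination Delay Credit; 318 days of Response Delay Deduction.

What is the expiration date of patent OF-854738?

Base term: filing date + 24 years → 8 May 2024.
Appellate Stay Credit: +639 days → 6 February 2026.
Examination Delay Credit: +129 days → 15 June 2026.
Response Delay Deduction: −318 days → 1 August 2025.

August 1, 2025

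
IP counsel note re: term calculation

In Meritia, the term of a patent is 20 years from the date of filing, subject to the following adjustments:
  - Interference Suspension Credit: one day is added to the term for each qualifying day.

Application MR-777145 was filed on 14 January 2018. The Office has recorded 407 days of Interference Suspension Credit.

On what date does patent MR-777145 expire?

February 25, 2039

Base term: filing date + 20 years → 14 January 2038.
Interference Suspension Credit: +407 days → 25 February 2039.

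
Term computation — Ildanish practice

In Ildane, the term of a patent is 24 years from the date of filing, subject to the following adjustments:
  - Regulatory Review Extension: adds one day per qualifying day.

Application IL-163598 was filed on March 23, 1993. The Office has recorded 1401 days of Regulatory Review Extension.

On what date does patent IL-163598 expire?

January 22, 2021

Base term: filing date + 24 years → 23 March 2017.
Regulatory Review Extension: +1401 days → 22 January 2021.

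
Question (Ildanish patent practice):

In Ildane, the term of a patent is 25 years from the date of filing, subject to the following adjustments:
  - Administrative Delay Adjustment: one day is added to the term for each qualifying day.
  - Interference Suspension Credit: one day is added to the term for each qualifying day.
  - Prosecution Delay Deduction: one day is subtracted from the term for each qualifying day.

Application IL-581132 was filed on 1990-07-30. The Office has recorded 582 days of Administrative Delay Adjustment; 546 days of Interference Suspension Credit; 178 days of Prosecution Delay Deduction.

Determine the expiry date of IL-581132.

Base term: filing date + 25 years → 30 July 2015.
Administrative Delay Adjustment: +582 days → 3 March 2017.
Interference Suspension Credit: +546 days → 31 August 2018.
Prosecution Delay Deduction: −178 days → 6 March 2018.

2018-03-06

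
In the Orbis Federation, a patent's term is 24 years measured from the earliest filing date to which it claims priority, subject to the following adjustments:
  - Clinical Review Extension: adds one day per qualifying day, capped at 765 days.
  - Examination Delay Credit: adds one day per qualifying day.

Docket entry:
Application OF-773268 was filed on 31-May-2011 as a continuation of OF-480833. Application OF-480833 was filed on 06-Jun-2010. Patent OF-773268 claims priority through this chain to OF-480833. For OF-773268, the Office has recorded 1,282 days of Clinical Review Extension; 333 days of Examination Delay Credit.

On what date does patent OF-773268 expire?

Earliest priority filing: 6 June 2010.
Base term: 6 June 2010 + 24 years → 6 June 2034.
Clinical Review Extension: 1282 days claimed exceeds the 765-day cap, so +765 days → 10 July 2036.
Examination Delay Credit: +333 days → 8 June 2037.

2037-06-08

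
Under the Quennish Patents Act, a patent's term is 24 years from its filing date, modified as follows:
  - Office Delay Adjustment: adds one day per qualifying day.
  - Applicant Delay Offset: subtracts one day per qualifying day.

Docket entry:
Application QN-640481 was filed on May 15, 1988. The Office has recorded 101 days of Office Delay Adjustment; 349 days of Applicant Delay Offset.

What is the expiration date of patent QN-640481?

Base term: filing date + 24 years → 15 May 2012.
Office Delay Adjustment: +101 days → 24 August 2012.
Applicant Delay Offset: −349 days → 10 September 2011.

September 10, 2011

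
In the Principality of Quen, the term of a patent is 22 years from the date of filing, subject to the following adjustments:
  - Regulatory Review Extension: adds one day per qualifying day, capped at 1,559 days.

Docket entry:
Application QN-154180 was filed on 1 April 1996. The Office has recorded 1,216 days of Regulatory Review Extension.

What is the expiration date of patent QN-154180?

July 30, 2021

Base term: filing date + 22 years → 1 April 2018.
Regulatory Review Extension: 1216 days (within the 1559-day cap) → +1216 days → 30 July 2021.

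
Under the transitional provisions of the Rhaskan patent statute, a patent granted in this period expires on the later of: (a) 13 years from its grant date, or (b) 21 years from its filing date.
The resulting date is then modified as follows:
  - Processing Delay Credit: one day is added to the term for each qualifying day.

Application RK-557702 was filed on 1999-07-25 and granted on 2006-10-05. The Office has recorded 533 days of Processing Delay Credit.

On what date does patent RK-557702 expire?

(a) grant + 13 years → 5 October 2019.
(b) filing + 21 years → 25 July 2020.
Later of the two: 25 July 2020.
Processing Delay Credit: +533 days → 9 January 2022.

January 9, 2022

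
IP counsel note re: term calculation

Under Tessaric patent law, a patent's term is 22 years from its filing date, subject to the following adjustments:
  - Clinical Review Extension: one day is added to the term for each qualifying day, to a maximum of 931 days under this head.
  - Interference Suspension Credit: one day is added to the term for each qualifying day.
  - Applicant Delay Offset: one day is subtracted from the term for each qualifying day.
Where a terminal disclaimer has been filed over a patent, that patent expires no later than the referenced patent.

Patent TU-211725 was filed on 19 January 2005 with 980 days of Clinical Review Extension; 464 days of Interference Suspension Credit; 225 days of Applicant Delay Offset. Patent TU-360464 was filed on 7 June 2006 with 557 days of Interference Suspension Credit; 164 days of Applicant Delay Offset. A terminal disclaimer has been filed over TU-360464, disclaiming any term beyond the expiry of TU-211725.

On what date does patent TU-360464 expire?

Natural term of TU-360464:
  Base: filing + 22 years → 7 June 2028.
  Interference Suspension Credit: +557 days → 16 December 2029.
  Applicant Delay Offset: −164 days → 5 July 2029.
Expiry of referenced patent TU-211725:
  Base: filing + 22 years → 19 January 2027.
  Clinical Review Extension: 980 days claimed exceeds the 931-day cap, so +931 days → 7 August 2029.
  Interference Suspension Credit: +464 days → 14 November 2030.
  Applicant Delay Offset: −225 days → 3 April 2030.
Terminal disclaimer: TU-360464 expires on the earlier of 5 July 2029 and 3 April 2030.

2029-07-05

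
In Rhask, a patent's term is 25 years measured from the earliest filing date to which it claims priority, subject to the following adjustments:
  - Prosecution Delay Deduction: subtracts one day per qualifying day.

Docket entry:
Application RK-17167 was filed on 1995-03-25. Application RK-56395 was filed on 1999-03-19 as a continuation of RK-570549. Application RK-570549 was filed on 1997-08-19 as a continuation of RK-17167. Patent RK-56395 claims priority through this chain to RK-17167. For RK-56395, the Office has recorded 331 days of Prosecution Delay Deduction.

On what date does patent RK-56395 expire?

April 29, 2019

Earliest priority filing: 25 March 1995.
Base term: 25 March 1995 + 25 years → 25 March 2020.
Prosecution Delay Deduction: −331 days → 29 April 2019.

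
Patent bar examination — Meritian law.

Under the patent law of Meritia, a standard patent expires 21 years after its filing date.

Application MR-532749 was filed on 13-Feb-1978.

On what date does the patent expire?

Filing date + 21 years → 13 February 1999.

1999-02-13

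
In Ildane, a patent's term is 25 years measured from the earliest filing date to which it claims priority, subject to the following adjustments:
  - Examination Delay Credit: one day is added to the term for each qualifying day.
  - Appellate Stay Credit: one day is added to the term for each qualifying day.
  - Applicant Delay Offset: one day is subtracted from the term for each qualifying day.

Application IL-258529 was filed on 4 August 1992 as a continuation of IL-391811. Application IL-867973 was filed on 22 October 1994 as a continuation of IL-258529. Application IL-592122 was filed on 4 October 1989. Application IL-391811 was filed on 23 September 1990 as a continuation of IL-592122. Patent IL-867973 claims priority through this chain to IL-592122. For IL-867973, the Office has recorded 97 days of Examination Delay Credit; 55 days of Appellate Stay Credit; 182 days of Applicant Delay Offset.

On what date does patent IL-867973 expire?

Earliest priority filing: 4 October 1989.
Base term: 4 October 1989 + 25 years → 4 October 2014.
Examination Delay Credit: +97 days → 9 January 2015.
Appellate Stay Credit: +55 days → 5 March 2015.
Applicant Delay Offset: −182 days → 4 September 2014.

September 4, 2014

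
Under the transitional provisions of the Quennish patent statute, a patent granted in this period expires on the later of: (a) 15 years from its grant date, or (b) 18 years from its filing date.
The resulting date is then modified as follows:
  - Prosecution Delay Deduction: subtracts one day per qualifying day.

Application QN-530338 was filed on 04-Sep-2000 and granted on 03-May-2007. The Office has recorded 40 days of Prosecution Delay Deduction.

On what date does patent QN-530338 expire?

(a) grant + 15 years → 3 May 2022.
(b) filing + 18 years → 4 September 2018.
Later of the two: 3 May 2022.
Prosecution Delay Deduction: −40 days → 24 March 2022.

2022-03-24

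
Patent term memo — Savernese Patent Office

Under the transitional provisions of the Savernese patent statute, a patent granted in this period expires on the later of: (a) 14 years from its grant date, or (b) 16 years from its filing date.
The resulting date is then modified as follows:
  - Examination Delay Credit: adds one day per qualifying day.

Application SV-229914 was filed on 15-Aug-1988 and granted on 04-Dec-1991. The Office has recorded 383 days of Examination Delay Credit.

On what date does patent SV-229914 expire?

(a) grant + 14 years → 4 December 2005.
(b) filing + 16 years → 15 August 2004.
Later of the two: 4 December 2005.
Examination Delay Credit: +383 days → 22 December 2006.

2006-12-22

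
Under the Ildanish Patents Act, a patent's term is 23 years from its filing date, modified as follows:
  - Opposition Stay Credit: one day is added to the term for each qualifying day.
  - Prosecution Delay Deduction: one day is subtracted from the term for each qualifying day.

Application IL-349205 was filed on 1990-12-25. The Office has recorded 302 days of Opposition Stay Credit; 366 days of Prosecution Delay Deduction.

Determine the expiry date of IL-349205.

Base term: filing date + 23 years → 25 December 2013.
Opposition Stay Credit: +302 days → 23 October 2014.
Prosecution Delay Deduction: −366 days → 22 October 2013.

2013-10-22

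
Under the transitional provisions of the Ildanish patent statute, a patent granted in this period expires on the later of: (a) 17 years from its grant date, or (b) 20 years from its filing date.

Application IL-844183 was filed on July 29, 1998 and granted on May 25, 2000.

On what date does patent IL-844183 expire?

July 29, 2018

(a) grant + 17 years → 25 May 2017.
(b) filing + 20 years → 29 July 2018.
Later of the two: 29 July 2018.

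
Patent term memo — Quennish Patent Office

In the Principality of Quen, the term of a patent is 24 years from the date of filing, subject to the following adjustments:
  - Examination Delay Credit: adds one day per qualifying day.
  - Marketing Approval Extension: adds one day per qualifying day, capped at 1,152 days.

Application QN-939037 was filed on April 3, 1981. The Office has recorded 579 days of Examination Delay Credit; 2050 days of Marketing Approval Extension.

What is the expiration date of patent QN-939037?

December 29, 2009

Base term: filing date + 24 years → 3 April 2005.
Examination Delay Credit: +579 days → 3 November 2006.
Marketing Approval Extension: 2050 days claimed exceeds the 1152-day cap, so +1152 days → 29 December 2009.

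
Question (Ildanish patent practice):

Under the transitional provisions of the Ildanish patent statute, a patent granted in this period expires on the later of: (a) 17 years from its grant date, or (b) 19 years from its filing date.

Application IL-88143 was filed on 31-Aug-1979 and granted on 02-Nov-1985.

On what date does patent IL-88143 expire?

(a) grant + 17 years → 2 November 2002.
(b) filing + 19 years → 31 August 1998.
Later of the two: 2 November 2002.

November 2, 2002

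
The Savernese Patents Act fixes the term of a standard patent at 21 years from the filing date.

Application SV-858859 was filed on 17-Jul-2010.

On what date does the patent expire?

Filing date + 21 years → 17 July 2031.

July 17, 2031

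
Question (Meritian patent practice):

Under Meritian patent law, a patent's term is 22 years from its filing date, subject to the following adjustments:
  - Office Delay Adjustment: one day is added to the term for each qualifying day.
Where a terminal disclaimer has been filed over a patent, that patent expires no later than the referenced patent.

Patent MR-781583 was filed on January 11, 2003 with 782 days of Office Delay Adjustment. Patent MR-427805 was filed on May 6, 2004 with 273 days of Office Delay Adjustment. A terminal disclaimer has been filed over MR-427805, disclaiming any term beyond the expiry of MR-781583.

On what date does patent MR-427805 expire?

2027-02-03

Natural term of MR-427805:
  Base: filing + 22 years → 6 May 2026.
  Office Delay Adjustment: +273 days → 3 February 2027.
Expiry of referenced patent MR-781583:
  Base: filing + 22 years → 11 January 2025.
  Office Delay Adjustment: +782 days → 4 March 2027.
Terminal disclaimer: MR-427805 expires on the earlier of 3 February 2027 and 4 March 2027.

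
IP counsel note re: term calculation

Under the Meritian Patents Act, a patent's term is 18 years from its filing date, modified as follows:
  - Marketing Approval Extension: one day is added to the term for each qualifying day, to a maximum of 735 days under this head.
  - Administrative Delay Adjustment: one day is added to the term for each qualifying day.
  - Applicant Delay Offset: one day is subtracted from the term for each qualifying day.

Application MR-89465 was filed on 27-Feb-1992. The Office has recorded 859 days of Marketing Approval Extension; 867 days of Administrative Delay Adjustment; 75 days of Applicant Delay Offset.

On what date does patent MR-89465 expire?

May 4, 2014

Base term: filing date + 18 years → 27 February 2010.
Marketing Approval Extension: 859 days claimed exceeds the 735-day cap, so +735 days → 3 March 2012.
Administrative Delay Adjustment: +867 days → 18 July 2014.
Applicant Delay Offset: −75 days → 4 May 2014.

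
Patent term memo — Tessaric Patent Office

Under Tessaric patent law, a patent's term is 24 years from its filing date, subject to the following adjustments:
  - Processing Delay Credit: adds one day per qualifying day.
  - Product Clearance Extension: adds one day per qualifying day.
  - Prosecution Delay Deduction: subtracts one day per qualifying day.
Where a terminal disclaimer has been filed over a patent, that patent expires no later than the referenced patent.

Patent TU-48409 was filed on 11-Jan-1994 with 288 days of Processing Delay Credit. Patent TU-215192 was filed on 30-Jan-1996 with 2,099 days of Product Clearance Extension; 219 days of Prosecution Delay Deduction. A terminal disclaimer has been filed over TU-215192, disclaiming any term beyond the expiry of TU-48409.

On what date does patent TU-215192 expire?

October 26, 2018

Natural term of TU-215192:
  Base: filing + 24 years → 30 January 2020.
  Product Clearance Extension: +2099 days → 29 October 2025.
  Prosecution Delay Deduction: −219 days → 24 March 2025.
Expiry of referenced patent TU-48409:
  Base: filing + 24 years → 11 January 2018.
  Processing Delay Credit: +288 days → 26 October 2018.
Terminal disclaimer: TU-215192 expires on the earlier of 24 March 2025 and 26 October 2018.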